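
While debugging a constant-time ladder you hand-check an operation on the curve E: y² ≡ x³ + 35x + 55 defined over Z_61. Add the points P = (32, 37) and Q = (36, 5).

(57, 41)

(32, 37) + (36, 5). λ = (5 - 37)/(36 - 32) ≡ 29/4 mod 61. 4⁻¹ ≡ 46 (mod 61), so λ ≡ 53.
  x = λ² - 32 - 36 = 2809 - 68 ≡ 57; y = λ·(32 - 57) - 37 ≡ 41. → (57, 41)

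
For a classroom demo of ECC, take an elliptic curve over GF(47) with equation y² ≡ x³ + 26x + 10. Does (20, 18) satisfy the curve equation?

y² = 18² ≡ 42; x³ + 26x + 10 = 8530 ≡ 23 (mod 47). 42 ≠ 23.

no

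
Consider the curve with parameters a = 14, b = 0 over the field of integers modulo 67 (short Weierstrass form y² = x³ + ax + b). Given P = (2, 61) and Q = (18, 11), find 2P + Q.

(28, 10)

First 2P:
Repeated addition: build up to 2P.
2P: tangent at (2, 61): λ = (3·2² + 14)/(2·61) ≡ 26/55. 55⁻¹ ≡ 39 (mod 67), so λ ≡ 26·39 ≡ 9.
  x = λ² - 2 - 2 = 81 - 4 ≡ 10; y = λ·(2 - 10) - 61 ≡ 1. → (10, 1)
2P = (10, 1).
Finally 2P + Q:
(10, 1) + (18, 11). λ = (11 - 1)/(18 - 10) ≡ 10/8 mod 67. 8⁻¹ ≡ 42 (mod 67), so λ ≡ 18.
  x = λ² - 10 - 18 = 324 - 28 ≡ 28; y = λ·(10 - 28) - 1 ≡ 10. → (28, 10)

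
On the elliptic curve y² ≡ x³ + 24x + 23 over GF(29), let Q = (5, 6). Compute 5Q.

O

Repeated addition: build up to 5Q.
2Q: tangent at (5, 6): λ = (3·5² + 24)/(2·6) ≡ 12/12. 12⁻¹ ≡ 17 (mod 29) since 12·17 = 204 ≡ 1, so λ ≡ 12·17 ≡ 1.
  x = λ² - 5 - 5 = 1 - 10 ≡ 20; y = λ·(5 - 20) - 6 ≡ 8. → (20, 8)
3Q: (20, 8) + (5, 6). λ = (6 - 8)/(5 - 20) ≡ 27/14 mod 29. 14⁻¹ ≡ 27 (mod 29) since 14·27 = 378 ≡ 1, so λ ≡ 4.
  x = λ² - 20 - 5 = 16 - 25 ≡ 20; y = λ·(20 - 20) - 8 ≡ 21. → (20, 21)
4Q: (20, 21) + (5, 6). λ = (6 - 21)/(5 - 20) ≡ 14/14 mod 29. 14⁻¹ ≡ 27 (mod 29), so λ ≡ 1.
  x = λ² - 20 - 5 = 1 - 25 ≡ 5; y = λ·(20 - 5) - 21 ≡ 23. → (5, 23)
5Q: (5, 23) + (5, 6): same x and y₁ ≡ -y₂, so the sum is O.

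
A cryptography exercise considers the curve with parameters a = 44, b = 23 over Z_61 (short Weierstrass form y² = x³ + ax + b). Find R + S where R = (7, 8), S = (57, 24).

(46, 21)

(7, 8) + (57, 24). λ = (24 - 8)/(57 - 7) ≡ 16/50 mod 61. 50⁻¹ ≡ 11 (mod 61), so λ ≡ 54.
  x = λ² - 7 - 57 = 2916 - 64 ≡ 46; y = λ·(7 - 46) - 8 ≡ 21. → (46, 21)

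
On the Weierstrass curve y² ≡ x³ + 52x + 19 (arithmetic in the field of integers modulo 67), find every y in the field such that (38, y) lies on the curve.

none

x³ + 52x + 19 = 56867 ≡ 51 (mod 67).
51 is a non-residue mod 67; no y exists.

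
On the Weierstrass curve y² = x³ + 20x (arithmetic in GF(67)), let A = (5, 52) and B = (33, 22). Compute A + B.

(51, 26)

(5, 52) + (33, 22). λ = (22 - 52)/(33 - 5) ≡ 37/28 mod 67. 28⁻¹ ≡ 12 (mod 67) since 28·12 = 336 ≡ 1, so λ ≡ 42.
  x = λ² - 5 - 33 = 1764 - 38 ≡ 51; y = λ·(5 - 51) - 52 ≡ 26. → (51, 26)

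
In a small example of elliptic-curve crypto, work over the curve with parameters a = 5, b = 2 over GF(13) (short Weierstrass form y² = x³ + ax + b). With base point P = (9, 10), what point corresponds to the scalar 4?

(11, 6)

Repeated addition: build up to 4P.
2P: tangent at (9, 10): λ = (3·9² + 5)/(2·10) ≡ 1/7. 7⁻¹ ≡ 2 (mod 13) since 7·2 = 14 ≡ 1, so λ ≡ 1·2 ≡ 2.
  x = λ² - 9 - 9 = 4 - 18 ≡ 12; y = λ·(9 - 12) - 10 ≡ 10. → (12, 10)
3P: (12, 10) + (9, 10). λ = (10 - 10)/(9 - 12) ≡ 0/10 mod 13. 10⁻¹ ≡ 4 (mod 13), so λ ≡ 0.
  x = λ² - 12 - 9 = 0 - 21 ≡ 5; y = λ·(12 - 5) - 10 ≡ 3. → (5, 3)
4P: (5, 3) + (9, 10). λ = (10 - 3)/(9 - 5) ≡ 7/4 mod 13. 4⁻¹ ≡ 10 (mod 13) since 4·10 = 40 ≡ 1, so λ ≡ 5.
  x = λ² - 5 - 9 = 25 - 14 ≡ 11; y = λ·(5 - 11) - 3 ≡ 6. → (11, 6)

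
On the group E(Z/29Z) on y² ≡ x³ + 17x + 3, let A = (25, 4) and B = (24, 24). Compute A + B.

(25, 4) + (24, 24). λ = (24 - 4)/(24 - 25) ≡ 20/28 mod 29. 28⁻¹ ≡ 28 (mod 29), so λ ≡ 9.
  x = λ² - 25 - 24 = 81 - 49 ≡ 3; y = λ·(25 - 3) - 4 ≡ 20. → (3, 20)

(3, 20)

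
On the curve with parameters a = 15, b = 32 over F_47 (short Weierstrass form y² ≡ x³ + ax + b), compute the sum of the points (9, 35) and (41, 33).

(9, 35) + (41, 33). λ = (33 - 35)/(41 - 9) ≡ 45/32 mod 47. 32⁻¹ ≡ 25 (mod 47), so λ ≡ 44.
  x = λ² - 9 - 41 = 1936 - 50 ≡ 6; y = λ·(9 - 6) - 35 ≡ 3. → (6, 3)

(6, 3)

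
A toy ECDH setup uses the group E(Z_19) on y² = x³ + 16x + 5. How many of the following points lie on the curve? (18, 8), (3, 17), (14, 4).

2

(18, 8): 8² ≡ 7, rhs ≡ 7 → on.
(3, 17): 17² ≡ 4, rhs ≡ 4 → on.
(14, 4): 4² ≡ 16, rhs ≡ 9 → off.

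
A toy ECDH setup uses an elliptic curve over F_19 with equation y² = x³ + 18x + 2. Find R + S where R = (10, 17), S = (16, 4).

(13, 18)

(10, 17) + (16, 4). λ = (4 - 17)/(16 - 10) ≡ 6/6 mod 19. 6⁻¹ ≡ 16 (mod 19), so λ ≡ 1.
  x = λ² - 10 - 16 = 1 - 26 ≡ 13; y = λ·(10 - 13) - 17 ≡ 18. → (13, 18)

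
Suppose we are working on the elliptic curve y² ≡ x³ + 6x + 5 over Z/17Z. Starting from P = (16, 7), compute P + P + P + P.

(8, 15)

Repeated addition: build up to 4P.
2P: tangent at (16, 7): λ = (3·16² + 6)/(2·7) ≡ 9/14. 14⁻¹ ≡ 11 (mod 17), so λ ≡ 9·11 ≡ 14.
  x = λ² - 16 - 16 = 196 - 32 ≡ 11; y = λ·(16 - 11) - 7 ≡ 12. → (11, 12)
3P: (11, 12) + (16, 7). λ = (7 - 12)/(16 - 11) ≡ 12/5 mod 17. 5⁻¹ ≡ 7 (mod 17), so λ ≡ 16.
  x = λ² - 11 - 16 = 256 - 27 ≡ 8; y = λ·(11 - 8) - 12 ≡ 2. → (8, 2)
4P: (8, 2) + (16, 7). λ = (7 - 2)/(16 - 8) ≡ 5/8 mod 17. 8⁻¹ ≡ 15 (mod 17), so λ ≡ 7.
  x = λ² - 8 - 16 = 49 - 24 ≡ 8; y = λ·(8 - 8) - 2 ≡ 15. → (8, 15)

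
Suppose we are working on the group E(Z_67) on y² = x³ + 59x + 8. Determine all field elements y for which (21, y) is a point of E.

x³ + 59x + 8 = 10508 ≡ 56 (mod 67).
Square roots of 56 mod 67: 18 and 49 (since 18² = 324 ≡ 56).

18, 49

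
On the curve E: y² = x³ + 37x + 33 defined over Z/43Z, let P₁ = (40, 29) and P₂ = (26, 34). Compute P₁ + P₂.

(30, 35)

(40, 29) + (26, 34). λ = (34 - 29)/(26 - 40) ≡ 5/29 mod 43. 29⁻¹ ≡ 3 (mod 43) since 29·3 = 87 ≡ 1, so λ ≡ 15.
  x = λ² - 40 - 26 = 225 - 66 ≡ 30; y = λ·(40 - 30) - 29 ≡ 35. → (30, 35)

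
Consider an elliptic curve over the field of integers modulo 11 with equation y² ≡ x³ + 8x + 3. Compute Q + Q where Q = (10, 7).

(2, 4)

tangent at (10, 7): λ = (3·10² + 8)/(2·7) ≡ 0/3. 3⁻¹ ≡ 4 (mod 11) since 3·4 = 12 ≡ 1, so λ ≡ 0·4 ≡ 0.
  x = λ² - 10 - 10 = 0 - 20 ≡ 2; y = λ·(10 - 2) - 7 ≡ 4. → (2, 4)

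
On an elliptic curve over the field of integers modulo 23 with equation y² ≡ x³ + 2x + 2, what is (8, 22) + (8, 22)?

tangent at (8, 22): λ = (3·8² + 2)/(2·22) ≡ 10/21. 21⁻¹ ≡ 11 (mod 23), so λ ≡ 10·11 ≡ 18.
  x = λ² - 8 - 8 = 324 - 16 ≡ 9; y = λ·(8 - 9) - 22 ≡ 6. → (9, 6)

(9, 6)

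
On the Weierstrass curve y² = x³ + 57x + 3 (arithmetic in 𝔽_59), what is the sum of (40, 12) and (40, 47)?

O

The two points share x = 40 and their y-coordinates satisfy 12 + 47 ≡ 0 (mod 59), so they are inverses. Their sum is O.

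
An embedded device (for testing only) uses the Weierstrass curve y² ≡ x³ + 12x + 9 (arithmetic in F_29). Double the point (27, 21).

tangent at (27, 21): λ = (3·27² + 12)/(2·21) ≡ 24/13. 13⁻¹ ≡ 9 (mod 29) since 13·9 = 117 ≡ 1, so λ ≡ 24·9 ≡ 13.
  x = λ² - 27 - 27 = 169 - 54 ≡ 28; y = λ·(27 - 28) - 21 ≡ 24. → (28, 24)

(28, 24)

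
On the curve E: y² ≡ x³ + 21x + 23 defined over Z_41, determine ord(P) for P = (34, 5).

9

2P: tangent at (34, 5): λ = (3·34² + 21)/(2·5) ≡ 4/10. 10⁻¹ ≡ 37 (mod 41), so λ ≡ 4·37 ≡ 25.
  x = λ² - 34 - 34 = 625 - 68 ≡ 24; y = λ·(34 - 24) - 5 ≡ 40. → (24, 40)
3P: (24, 40) + (34, 5). λ = (5 - 40)/(34 - 24) ≡ 6/10 mod 41. 10⁻¹ ≡ 37 (mod 41), so λ ≡ 17.
  x = λ² - 24 - 34 = 289 - 58 ≡ 26; y = λ·(24 - 26) - 40 ≡ 8. → (26, 8)
4P: (26, 8) + (34, 5). λ = (5 - 8)/(34 - 26) ≡ 38/8 mod 41. 8⁻¹ ≡ 36 (mod 41), so λ ≡ 15.
  x = λ² - 26 - 34 = 225 - 60 ≡ 1; y = λ·(26 - 1) - 8 ≡ 39. → (1, 39)
5P: (1, 39) + (34, 5). λ = (5 - 39)/(34 - 1) ≡ 7/33 mod 41. 33⁻¹ ≡ 5 (mod 41), so λ ≡ 35.
  x = λ² - 1 - 34 = 1225 - 35 ≡ 1; y = λ·(1 - 1) - 39 ≡ 2. → (1, 2)
6P: (1, 2) + (34, 5). λ = (5 - 2)/(34 - 1) ≡ 3/33 mod 41. 33⁻¹ ≡ 5 (mod 41), so λ ≡ 15.
  x = λ² - 1 - 34 = 225 - 35 ≡ 26; y = λ·(1 - 26) - 2 ≡ 33. → (26, 33)
7P: (26, 33) + (34, 5). λ = (5 - 33)/(34 - 26) ≡ 13/8 mod 41. 8⁻¹ ≡ 36 (mod 41), so λ ≡ 17.
  x = λ² - 26 - 34 = 289 - 60 ≡ 24; y = λ·(26 - 24) - 33 ≡ 1. → (24, 1)
8P: (24, 1) + (34, 5). λ = (5 - 1)/(34 - 24) ≡ 4/10 mod 41. 10⁻¹ ≡ 37 (mod 41) since 10·37 = 370 ≡ 1, so λ ≡ 25.
  x = λ² - 24 - 34 = 625 - 58 ≡ 34; y = λ·(24 - 34) - 1 ≡ 36. → (34, 36)
9P: (34, 36) + (34, 5): same x and y₁ ≡ -y₂, so the sum is 𝒪.
9P = 𝒪, so the order is 9.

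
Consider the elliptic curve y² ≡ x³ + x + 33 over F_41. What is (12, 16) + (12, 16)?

(21, 7)

tangent at (12, 16): λ = (3·12² + 1)/(2·16) ≡ 23/32. 32⁻¹ ≡ 9 (mod 41), so λ ≡ 23·9 ≡ 2.
  x = λ² - 12 - 12 = 4 - 24 ≡ 21; y = λ·(12 - 21) - 16 ≡ 7. → (21, 7)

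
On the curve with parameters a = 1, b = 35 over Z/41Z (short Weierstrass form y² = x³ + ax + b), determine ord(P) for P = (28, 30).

2P: tangent at (28, 30): λ = (3·28² + 1)/(2·30) ≡ 16/19. 19⁻¹ ≡ 13 (mod 41) since 19·13 = 247 ≡ 1, so λ ≡ 16·13 ≡ 3.
  x = λ² - 28 - 28 = 9 - 56 ≡ 35; y = λ·(28 - 35) - 30 ≡ 31. → (35, 31)
3P: (35, 31) + (28, 30). λ = (30 - 31)/(28 - 35) ≡ 40/34 mod 41. 34⁻¹ ≡ 35 (mod 41), so λ ≡ 6.
  x = λ² - 35 - 28 = 36 - 63 ≡ 14; y = λ·(35 - 14) - 31 ≡ 13. → (14, 13)
4P: (14, 13) + (28, 30). λ = (30 - 13)/(28 - 14) ≡ 17/14 mod 41. 14⁻¹ ≡ 3 (mod 41), so λ ≡ 10.
  x = λ² - 14 - 28 = 100 - 42 ≡ 17; y = λ·(14 - 17) - 13 ≡ 39. → (17, 39)
5P: (17, 39) + (28, 30). λ = (30 - 39)/(28 - 17) ≡ 32/11 mod 41. 11⁻¹ ≡ 15 (mod 41) since 11·15 = 165 ≡ 1, so λ ≡ 29.
  x = λ² - 17 - 28 = 841 - 45 ≡ 17; y = λ·(17 - 17) - 39 ≡ 2. → (17, 2)
6P: (17, 2) + (28, 30). λ = (30 - 2)/(28 - 17) ≡ 28/11 mod 41. 11⁻¹ ≡ 15 (mod 41), so λ ≡ 10.
  x = λ² - 17 - 28 = 100 - 45 ≡ 14; y = λ·(17 - 14) - 2 ≡ 28. → (14, 28)
7P: (14, 28) + (28, 30). λ = (30 - 28)/(28 - 14) ≡ 2/14 mod 41. 14⁻¹ ≡ 3 (mod 41), so λ ≡ 6.
  x = λ² - 14 - 28 = 36 - 42 ≡ 35; y = λ·(14 - 35) - 28 ≡ 10. → (35, 10)
8P: (35, 10) + (28, 30). λ = (30 - 10)/(28 - 35) ≡ 20/34 mod 41. 34⁻¹ ≡ 35 (mod 41), so λ ≡ 3.
  x = λ² - 35 - 28 = 9 - 63 ≡ 28; y = λ·(35 - 28) - 10 ≡ 11. → (28, 11)
9P: (28, 11) + (28, 30): same x and y₁ ≡ -y₂, so the sum is O.
9P = O, so the order is 9.

9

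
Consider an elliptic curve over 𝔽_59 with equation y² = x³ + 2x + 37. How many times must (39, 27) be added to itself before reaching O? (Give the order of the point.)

2P: tangent at (39, 27): λ = (3·39² + 2)/(2·27) ≡ 22/54. 54⁻¹ ≡ 47 (mod 59) since 54·47 = 2538 ≡ 1, so λ ≡ 22·47 ≡ 31.
  x = λ² - 39 - 39 = 961 - 78 ≡ 57; y = λ·(39 - 57) - 27 ≡ 5. → (57, 5)
3P: (57, 5) + (39, 27). λ = (27 - 5)/(39 - 57) ≡ 22/41 mod 59. 41⁻¹ ≡ 36 (mod 59), so λ ≡ 25.
  x = λ² - 57 - 39 = 625 - 96 ≡ 57; y = λ·(57 - 57) - 5 ≡ 54. → (57, 54)
4P: (57, 54) + (39, 27). λ = (27 - 54)/(39 - 57) ≡ 32/41 mod 59. 41⁻¹ ≡ 36 (mod 59), so λ ≡ 31.
  x = λ² - 57 - 39 = 961 - 96 ≡ 39; y = λ·(57 - 39) - 54 ≡ 32. → (39, 32)
5P: (39, 32) + (39, 27): same x and y₁ ≡ -y₂, so the sum is O.
5P = O, so the order is 5.

5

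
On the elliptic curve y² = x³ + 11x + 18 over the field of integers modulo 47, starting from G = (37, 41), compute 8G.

(46, 10)

Repeated addition: build up to 8G.
2G: tangent at (37, 41): λ = (3·37² + 11)/(2·41) ≡ 29/35. 35⁻¹ ≡ 43 (mod 47), so λ ≡ 29·43 ≡ 25.
  x = λ² - 37 - 37 = 625 - 74 ≡ 34; y = λ·(37 - 34) - 41 ≡ 34. → (34, 34)
3G: (34, 34) + (37, 41). λ = (41 - 34)/(37 - 34) ≡ 7/3 mod 47. 3⁻¹ ≡ 16 (mod 47) since 3·16 = 48 ≡ 1, so λ ≡ 18.
  x = λ² - 34 - 37 = 324 - 71 ≡ 18; y = λ·(34 - 18) - 34 ≡ 19. → (18, 19)
4G: (18, 19) + (37, 41). λ = (41 - 19)/(37 - 18) ≡ 22/19 mod 47. 19⁻¹ ≡ 5 (mod 47), so λ ≡ 16.
  x = λ² - 18 - 37 = 256 - 55 ≡ 13; y = λ·(18 - 13) - 19 ≡ 14. → (13, 14)
5G: (13, 14) + (37, 41). λ = (41 - 14)/(37 - 13) ≡ 27/24 mod 47. 24⁻¹ ≡ 2 (mod 47), so λ ≡ 7.
  x = λ² - 13 - 37 = 49 - 50 ≡ 46; y = λ·(13 - 46) - 14 ≡ 37. → (46, 37)
6G: (46, 37) + (37, 41). λ = (41 - 37)/(37 - 46) ≡ 4/38 mod 47. 38⁻¹ ≡ 26 (mod 47) since 38·26 = 988 ≡ 1, so λ ≡ 10.
  x = λ² - 46 - 37 = 100 - 83 ≡ 17; y = λ·(46 - 17) - 37 ≡ 18. → (17, 18)
7G: (17, 18) + (37, 41). λ = (41 - 18)/(37 - 17) ≡ 23/20 mod 47. 20⁻¹ ≡ 40 (mod 47) since 20·40 = 800 ≡ 1, so λ ≡ 27.
  x = λ² - 17 - 37 = 729 - 54 ≡ 17; y = λ·(17 - 17) - 18 ≡ 29. → (17, 29)
8G: (17, 29) + (37, 41). λ = (41 - 29)/(37 - 17) ≡ 12/20 mod 47. 20⁻¹ ≡ 40 (mod 47) since 20·40 = 800 ≡ 1, so λ ≡ 10.
  x = λ² - 17 - 37 = 100 - 54 ≡ 46; y = λ·(17 - 46) - 29 ≡ 10. → (46, 10)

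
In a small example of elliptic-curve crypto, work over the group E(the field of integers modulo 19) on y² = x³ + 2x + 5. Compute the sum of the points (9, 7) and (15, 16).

(2, 13)

(9, 7) + (15, 16). λ = (16 - 7)/(15 - 9) ≡ 9/6 mod 19. 6⁻¹ ≡ 16 (mod 19) since 6·16 = 96 ≡ 1, so λ ≡ 11.
  x = λ² - 9 - 15 = 121 - 24 ≡ 2; y = λ·(9 - 2) - 7 ≡ 13. → (2, 13)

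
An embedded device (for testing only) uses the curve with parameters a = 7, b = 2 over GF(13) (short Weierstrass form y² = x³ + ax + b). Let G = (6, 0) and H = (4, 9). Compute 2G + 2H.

(9, 1)

First 2G:
Repeated addition: build up to 2G.
2G: (6, 0) + (6, 0): same x and y₁ ≡ -y₂, so the sum is O.
2G = O.
Next 2H:
Repeated addition: build up to 2H.
2H: tangent at (4, 9): λ = (3·4² + 7)/(2·9) ≡ 3/5. 5⁻¹ ≡ 8 (mod 13) since 5·8 = 40 ≡ 1, so λ ≡ 3·8 ≡ 11.
  x = λ² - 4 - 4 = 121 - 8 ≡ 9; y = λ·(4 - 9) - 9 ≡ 1. → (9, 1)
2H = (9, 1).
Finally 2G + 2H:
O + (9, 1) = (9, 1) (identity).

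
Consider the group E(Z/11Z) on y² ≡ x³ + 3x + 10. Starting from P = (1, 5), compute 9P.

Repeated addition: build up to 9P.
2P: tangent at (1, 5): λ = (3·1² + 3)/(2·5) ≡ 6/10. 10⁻¹ ≡ 10 (mod 11), so λ ≡ 6·10 ≡ 5.
  x = λ² - 1 - 1 = 25 - 2 ≡ 1; y = λ·(1 - 1) - 5 ≡ 6. → (1, 6)
3P: (1, 6) + (1, 5): same x and y₁ ≡ -y₂, so the sum is O.
4P: O + (1, 5) = (1, 5) (identity).
5P: tangent at (1, 5): λ = (3·1² + 3)/(2·5) ≡ 6/10. 10⁻¹ ≡ 10 (mod 11), so λ ≡ 6·10 ≡ 5.
  x = λ² - 1 - 1 = 25 - 2 ≡ 1; y = λ·(1 - 1) - 5 ≡ 6. → (1, 6)
6P: (1, 6) + (1, 5): same x and y₁ ≡ -y₂, so the sum is O.
7P: O + (1, 5) = (1, 5) (identity).
8P: tangent at (1, 5): λ = (3·1² + 3)/(2·5) ≡ 6/10. 10⁻¹ ≡ 10 (mod 11) since 10·10 = 100 ≡ 1, so λ ≡ 6·10 ≡ 5.
  x = λ² - 1 - 1 = 25 - 2 ≡ 1; y = λ·(1 - 1) - 5 ≡ 6. → (1, 6)
9P: (1, 6) + (1, 5): same x and y₁ ≡ -y₂, so the sum is O.

O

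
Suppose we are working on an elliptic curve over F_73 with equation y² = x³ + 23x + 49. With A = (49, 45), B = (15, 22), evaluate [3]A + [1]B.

First 3A:
Repeated addition: build up to 3A.
2A: tangent at (49, 45): λ = (3·49² + 23)/(2·45) ≡ 72/17. 17⁻¹ ≡ 43 (mod 73) since 17·43 = 731 ≡ 1, so λ ≡ 72·43 ≡ 30.
  x = λ² - 49 - 49 = 900 - 98 ≡ 72; y = λ·(49 - 72) - 45 ≡ 68. → (72, 68)
3A: (72, 68) + (49, 45). λ = (45 - 68)/(49 - 72) ≡ 50/50 mod 73. 50⁻¹ ≡ 19 (mod 73) since 50·19 = 950 ≡ 1, so λ ≡ 1.
  x = λ² - 72 - 49 = 1 - 121 ≡ 26; y = λ·(72 - 26) - 68 ≡ 51. → (26, 51)
3A = (26, 51).
Finally 3A + B:
(26, 51) + (15, 22). λ = (22 - 51)/(15 - 26) ≡ 44/62 mod 73. 62⁻¹ ≡ 53 (mod 73) since 62·53 = 3286 ≡ 1, so λ ≡ 69.
  x = λ² - 26 - 15 = 4761 - 41 ≡ 48; y = λ·(26 - 48) - 51 ≡ 37. → (48, 37)

(48, 37)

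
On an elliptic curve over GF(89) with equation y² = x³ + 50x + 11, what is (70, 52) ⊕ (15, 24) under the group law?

(21, 49)

(70, 52) + (15, 24). λ = (24 - 52)/(15 - 70) ≡ 61/34 mod 89. 34⁻¹ ≡ 55 (mod 89), so λ ≡ 62.
  x = λ² - 70 - 15 = 3844 - 85 ≡ 21; y = λ·(70 - 21) - 52 ≡ 49. → (21, 49)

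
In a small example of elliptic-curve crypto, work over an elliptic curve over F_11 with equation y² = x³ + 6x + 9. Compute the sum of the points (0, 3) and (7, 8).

(9, 0)

(0, 3) + (7, 8). λ = (8 - 3)/(7 - 0) ≡ 5/7 mod 11. 7⁻¹ ≡ 8 (mod 11) since 7·8 = 56 ≡ 1, so λ ≡ 7.
  x = λ² - 0 - 7 = 49 - 7 ≡ 9; y = λ·(0 - 9) - 3 ≡ 0. → (9, 0)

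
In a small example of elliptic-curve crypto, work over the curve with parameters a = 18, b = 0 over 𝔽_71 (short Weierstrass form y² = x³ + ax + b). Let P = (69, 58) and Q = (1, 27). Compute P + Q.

(69, 58) + (1, 27). λ = (27 - 58)/(1 - 69) ≡ 40/3 mod 71. 3⁻¹ ≡ 24 (mod 71), so λ ≡ 37.
  x = λ² - 69 - 1 = 1369 - 70 ≡ 21; y = λ·(69 - 21) - 58 ≡ 14. → (21, 14)

(21, 14)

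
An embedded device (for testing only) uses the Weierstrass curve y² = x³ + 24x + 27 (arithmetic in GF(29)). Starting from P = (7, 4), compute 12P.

Repeated addition: build up to 12P.
2P: tangent at (7, 4): λ = (3·7² + 24)/(2·4) ≡ 26/8. 8⁻¹ ≡ 11 (mod 29) since 8·11 = 88 ≡ 1, so λ ≡ 26·11 ≡ 25.
  x = λ² - 7 - 7 = 625 - 14 ≡ 2; y = λ·(7 - 2) - 4 ≡ 5. → (2, 5)
3P: (2, 5) + (7, 4). λ = (4 - 5)/(7 - 2) ≡ 28/5 mod 29. 5⁻¹ ≡ 6 (mod 29) since 5·6 = 30 ≡ 1, so λ ≡ 23.
  x = λ² - 2 - 7 = 529 - 9 ≡ 27; y = λ·(2 - 27) - 5 ≡ 0. → (27, 0)
4P: (27, 0) + (7, 4). λ = (4 - 0)/(7 - 27) ≡ 4/9 mod 29. 9⁻¹ ≡ 13 (mod 29), so λ ≡ 23.
  x = λ² - 27 - 7 = 529 - 34 ≡ 2; y = λ·(27 - 2) - 0 ≡ 24. → (2, 24)
5P: (2, 24) + (7, 4). λ = (4 - 24)/(7 - 2) ≡ 9/5 mod 29. 5⁻¹ ≡ 6 (mod 29), so λ ≡ 25.
  x = λ² - 2 - 7 = 625 - 9 ≡ 7; y = λ·(2 - 7) - 24 ≡ 25. → (7, 25)
6P: (7, 25) + (7, 4): same x and y₁ ≡ -y₂, so the sum is 𝒪.
7P: 𝒪 + (7, 4) = (7, 4) (identity).
8P: tangent at (7, 4): λ = (3·7² + 24)/(2·4) ≡ 26/8. 8⁻¹ ≡ 11 (mod 29) since 8·11 = 88 ≡ 1, so λ ≡ 26·11 ≡ 25.
  x = λ² - 7 - 7 = 625 - 14 ≡ 2; y = λ·(7 - 2) - 4 ≡ 5. → (2, 5)
9P: (2, 5) + (7, 4). λ = (4 - 5)/(7 - 2) ≡ 28/5 mod 29. 5⁻¹ ≡ 6 (mod 29), so λ ≡ 23.
  x = λ² - 2 - 7 = 529 - 9 ≡ 27; y = λ·(2 - 27) - 5 ≡ 0. → (27, 0)
10P: (27, 0) + (7, 4). λ = (4 - 0)/(7 - 27) ≡ 4/9 mod 29. 9⁻¹ ≡ 13 (mod 29), so λ ≡ 23.
  x = λ² - 27 - 7 = 529 - 34 ≡ 2; y = λ·(27 - 2) - 0 ≡ 24. → (2, 24)
11P: (2, 24) + (7, 4). λ = (4 - 24)/(7 - 2) ≡ 9/5 mod 29. 5⁻¹ ≡ 6 (mod 29) since 5·6 = 30 ≡ 1, so λ ≡ 25.
  x = λ² - 2 - 7 = 625 - 9 ≡ 7; y = λ·(2 - 7) - 24 ≡ 25. → (7, 25)
12P: (7, 25) + (7, 4): same x and y₁ ≡ -y₂, so the sum is 𝒪.

O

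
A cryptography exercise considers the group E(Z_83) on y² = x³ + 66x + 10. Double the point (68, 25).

(17, 22)

tangent at (68, 25): λ = (3·68² + 66)/(2·25) ≡ 77/50. 50⁻¹ ≡ 5 (mod 83), so λ ≡ 77·5 ≡ 53.
  x = λ² - 68 - 68 = 2809 - 136 ≡ 17; y = λ·(68 - 17) - 25 ≡ 22. → (17, 22)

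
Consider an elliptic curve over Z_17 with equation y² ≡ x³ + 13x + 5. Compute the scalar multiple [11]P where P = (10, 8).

(10, 8)

Repeated addition: build up to 11P.
2P: tangent at (10, 8): λ = (3·10² + 13)/(2·8) ≡ 7/16. 16⁻¹ ≡ 16 (mod 17), so λ ≡ 7·16 ≡ 10.
  x = λ² - 10 - 10 = 100 - 20 ≡ 12; y = λ·(10 - 12) - 8 ≡ 6. → (12, 6)
3P: (12, 6) + (10, 8). λ = (8 - 6)/(10 - 12) ≡ 2/15 mod 17. 15⁻¹ ≡ 8 (mod 17), so λ ≡ 16.
  x = λ² - 12 - 10 = 256 - 22 ≡ 13; y = λ·(12 - 13) - 6 ≡ 12. → (13, 12)
4P: (13, 12) + (10, 8). λ = (8 - 12)/(10 - 13) ≡ 13/14 mod 17. 14⁻¹ ≡ 11 (mod 17) since 14·11 = 154 ≡ 1, so λ ≡ 7.
  x = λ² - 13 - 10 = 49 - 23 ≡ 9; y = λ·(13 - 9) - 12 ≡ 16. → (9, 16)
5P: (9, 16) + (10, 8). λ = (8 - 16)/(10 - 9) ≡ 9/1 mod 17. 1⁻¹ ≡ 1 (mod 17), so λ ≡ 9.
  x = λ² - 9 - 10 = 81 - 19 ≡ 11; y = λ·(9 - 11) - 16 ≡ 0. → (11, 0)
6P: (11, 0) + (10, 8). λ = (8 - 0)/(10 - 11) ≡ 8/16 mod 17. 16⁻¹ ≡ 16 (mod 17), so λ ≡ 9.
  x = λ² - 11 - 10 = 81 - 21 ≡ 9; y = λ·(11 - 9) - 0 ≡ 1. → (9, 1)
7P: (9, 1) + (10, 8). λ = (8 - 1)/(10 - 9) ≡ 7/1 mod 17. 1⁻¹ ≡ 1 (mod 17), so λ ≡ 7.
  x = λ² - 9 - 10 = 49 - 19 ≡ 13; y = λ·(9 - 13) - 1 ≡ 5. → (13, 5)
8P: (13, 5) + (10, 8). λ = (8 - 5)/(10 - 13) ≡ 3/14 mod 17. 14⁻¹ ≡ 11 (mod 17) since 14·11 = 154 ≡ 1, so λ ≡ 16.
  x = λ² - 13 - 10 = 256 - 23 ≡ 12; y = λ·(13 - 12) - 5 ≡ 11. → (12, 11)
9P: (12, 11) + (10, 8). λ = (8 - 11)/(10 - 12) ≡ 14/15 mod 17. 15⁻¹ ≡ 8 (mod 17) since 15·8 = 120 ≡ 1, so λ ≡ 10.
  x = λ² - 12 - 10 = 100 - 22 ≡ 10; y = λ·(12 - 10) - 11 ≡ 9. → (10, 9)
10P: (10, 9) + (10, 8): same x and y₁ ≡ -y₂, so the sum is the point at infinity.
11P: the point at infinity + (10, 8) = (10, 8) (identity).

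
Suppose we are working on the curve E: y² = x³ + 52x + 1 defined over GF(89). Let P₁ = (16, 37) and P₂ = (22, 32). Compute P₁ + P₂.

(16, 37) + (22, 32). λ = (32 - 37)/(22 - 16) ≡ 84/6 mod 89. 6⁻¹ ≡ 15 (mod 89), so λ ≡ 14.
  x = λ² - 16 - 22 = 196 - 38 ≡ 69; y = λ·(16 - 69) - 37 ≡ 22. → (69, 22)

(69, 22)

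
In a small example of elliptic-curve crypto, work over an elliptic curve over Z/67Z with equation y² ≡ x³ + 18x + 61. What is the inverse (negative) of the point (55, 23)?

-(55, 23) = (55, -23 mod 67) = (55, 44).

(55, 44)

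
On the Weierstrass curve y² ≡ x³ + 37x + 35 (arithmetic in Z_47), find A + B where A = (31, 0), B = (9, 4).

(35, 5)

(31, 0) + (9, 4). λ = (4 - 0)/(9 - 31) ≡ 4/25 mod 47. 25⁻¹ ≡ 32 (mod 47), so λ ≡ 34.
  x = λ² - 31 - 9 = 1156 - 40 ≡ 35; y = λ·(31 - 35) - 0 ≡ 5. → (35, 5)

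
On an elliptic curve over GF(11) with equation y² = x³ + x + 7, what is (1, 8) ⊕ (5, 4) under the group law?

(6, 8)

(1, 8) + (5, 4). λ = (4 - 8)/(5 - 1) ≡ 7/4 mod 11. 4⁻¹ ≡ 3 (mod 11) since 4·3 = 12 ≡ 1, so λ ≡ 10.
  x = λ² - 1 - 5 = 100 - 6 ≡ 6; y = λ·(1 - 6) - 8 ≡ 8. → (6, 8)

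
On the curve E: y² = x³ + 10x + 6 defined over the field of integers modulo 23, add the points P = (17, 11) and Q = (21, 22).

(17, 11) + (21, 22). λ = (22 - 11)/(21 - 17) ≡ 11/4 mod 23. 4⁻¹ ≡ 6 (mod 23) since 4·6 = 24 ≡ 1, so λ ≡ 20.
  x = λ² - 17 - 21 = 400 - 38 ≡ 17; y = λ·(17 - 17) - 11 ≡ 12. → (17, 12)

(17, 12)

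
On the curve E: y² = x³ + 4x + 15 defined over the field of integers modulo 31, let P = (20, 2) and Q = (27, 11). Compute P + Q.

(20, 2) + (27, 11). λ = (11 - 2)/(27 - 20) ≡ 9/7 mod 31. 7⁻¹ ≡ 9 (mod 31) since 7·9 = 63 ≡ 1, so λ ≡ 19.
  x = λ² - 20 - 27 = 361 - 47 ≡ 4; y = λ·(20 - 4) - 2 ≡ 23. → (4, 23)

(4, 23)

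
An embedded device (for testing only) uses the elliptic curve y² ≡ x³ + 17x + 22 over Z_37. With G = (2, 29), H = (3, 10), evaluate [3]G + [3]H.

(23, 0)

First 3G:
Repeated addition: build up to 3G.
2G: tangent at (2, 29): λ = (3·2² + 17)/(2·29) ≡ 29/21. 21⁻¹ ≡ 30 (mod 37) since 21·30 = 630 ≡ 1, so λ ≡ 29·30 ≡ 19.
  x = λ² - 2 - 2 = 361 - 4 ≡ 24; y = λ·(2 - 24) - 29 ≡ 34. → (24, 34)
3G: (24, 34) + (2, 29). λ = (29 - 34)/(2 - 24) ≡ 32/15 mod 37. 15⁻¹ ≡ 5 (mod 37), so λ ≡ 12.
  x = λ² - 24 - 2 = 144 - 26 ≡ 7; y = λ·(24 - 7) - 34 ≡ 22. → (7, 22)
3G = (7, 22).
Next 3H:
Repeated addition: build up to 3H.
2H: tangent at (3, 10): λ = (3·3² + 17)/(2·10) ≡ 7/20. 20⁻¹ ≡ 13 (mod 37) since 20·13 = 260 ≡ 1, so λ ≡ 7·13 ≡ 17.
  x = λ² - 3 - 3 = 289 - 6 ≡ 24; y = λ·(3 - 24) - 10 ≡ 3. → (24, 3)
3H: (24, 3) + (3, 10). λ = (10 - 3)/(3 - 24) ≡ 7/16 mod 37. 16⁻¹ ≡ 7 (mod 37), so λ ≡ 12.
  x = λ² - 24 - 3 = 144 - 27 ≡ 6; y = λ·(24 - 6) - 3 ≡ 28. → (6, 28)
3H = (6, 28).
Finally 3G + 3H:
(7, 22) + (6, 28). λ = (28 - 22)/(6 - 7) ≡ 6/36 mod 37. 36⁻¹ ≡ 36 (mod 37), so λ ≡ 31.
  x = λ² - 7 - 6 = 961 - 13 ≡ 23; y = λ·(7 - 23) - 22 ≡ 0. → (23, 0)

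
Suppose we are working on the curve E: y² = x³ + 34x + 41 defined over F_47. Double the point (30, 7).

tangent at (30, 7): λ = (3·30² + 34)/(2·7) ≡ 8/14. 14⁻¹ ≡ 37 (mod 47), so λ ≡ 8·37 ≡ 14.
  x = λ² - 30 - 30 = 196 - 60 ≡ 42; y = λ·(30 - 42) - 7 ≡ 13. → (42, 13)

(42, 13)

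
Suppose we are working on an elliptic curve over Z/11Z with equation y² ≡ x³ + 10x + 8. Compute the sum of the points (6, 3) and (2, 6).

(7, 6)

(6, 3) + (2, 6). λ = (6 - 3)/(2 - 6) ≡ 3/7 mod 11. 7⁻¹ ≡ 8 (mod 11), so λ ≡ 2.
  x = λ² - 6 - 2 = 4 - 8 ≡ 7; y = λ·(6 - 7) - 3 ≡ 6. → (7, 6)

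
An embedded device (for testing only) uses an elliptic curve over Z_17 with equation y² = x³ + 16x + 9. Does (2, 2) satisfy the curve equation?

no

y² = 2² ≡ 4; x³ + 16x + 9 = 49 ≡ 15 (mod 17). 4 ≠ 15.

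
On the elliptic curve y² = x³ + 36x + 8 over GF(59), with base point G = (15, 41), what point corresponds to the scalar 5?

(33, 9)

Repeated addition: build up to 5G.
2G: tangent at (15, 41): λ = (3·15² + 36)/(2·41) ≡ 3/23. 23⁻¹ ≡ 18 (mod 59), so λ ≡ 3·18 ≡ 54.
  x = λ² - 15 - 15 = 2916 - 30 ≡ 54; y = λ·(15 - 54) - 41 ≡ 36. → (54, 36)
3G: (54, 36) + (15, 41). λ = (41 - 36)/(15 - 54) ≡ 5/20 mod 59. 20⁻¹ ≡ 3 (mod 59) since 20·3 = 60 ≡ 1, so λ ≡ 15.
  x = λ² - 54 - 15 = 225 - 69 ≡ 38; y = λ·(54 - 38) - 36 ≡ 27. → (38, 27)
4G: (38, 27) + (15, 41). λ = (41 - 27)/(15 - 38) ≡ 14/36 mod 59. 36⁻¹ ≡ 41 (mod 59), so λ ≡ 43.
  x = λ² - 38 - 15 = 1849 - 53 ≡ 26; y = λ·(38 - 26) - 27 ≡ 17. → (26, 17)
5G: (26, 17) + (15, 41). λ = (41 - 17)/(15 - 26) ≡ 24/48 mod 59. 48⁻¹ ≡ 16 (mod 59) since 48·16 = 768 ≡ 1, so λ ≡ 30.
  x = λ² - 26 - 15 = 900 - 41 ≡ 33; y = λ·(26 - 33) - 17 ≡ 9. → (33, 9)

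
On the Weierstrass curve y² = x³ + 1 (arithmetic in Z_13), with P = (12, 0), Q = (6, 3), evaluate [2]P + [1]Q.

(6, 3)

First 2P:
Repeated addition: build up to 2P.
2P: (12, 0) + (12, 0): same x and y₁ ≡ -y₂, so the sum is 𝒪.
2P = 𝒪.
Finally 2P + Q:
𝒪 + (6, 3) = (6, 3) (identity).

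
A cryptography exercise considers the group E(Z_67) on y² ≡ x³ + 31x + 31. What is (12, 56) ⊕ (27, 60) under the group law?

(12, 56) + (27, 60). λ = (60 - 56)/(27 - 12) ≡ 4/15 mod 67. 15⁻¹ ≡ 9 (mod 67) since 15·9 = 135 ≡ 1, so λ ≡ 36.
  x = λ² - 12 - 27 = 1296 - 39 ≡ 51; y = λ·(12 - 51) - 56 ≡ 14. → (51, 14)

(51, 14)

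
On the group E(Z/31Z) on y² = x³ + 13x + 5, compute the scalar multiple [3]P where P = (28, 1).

(7, 6)

Repeated addition: build up to 3P.
2P: tangent at (28, 1): λ = (3·28² + 13)/(2·1) ≡ 9/2. 2⁻¹ ≡ 16 (mod 31), so λ ≡ 9·16 ≡ 20.
  x = λ² - 28 - 28 = 400 - 56 ≡ 3; y = λ·(28 - 3) - 1 ≡ 3. → (3, 3)
3P: (3, 3) + (28, 1). λ = (1 - 3)/(28 - 3) ≡ 29/25 mod 31. 25⁻¹ ≡ 5 (mod 31), so λ ≡ 21.
  x = λ² - 3 - 28 = 441 - 31 ≡ 7; y = λ·(3 - 7) - 3 ≡ 6. → (7, 6)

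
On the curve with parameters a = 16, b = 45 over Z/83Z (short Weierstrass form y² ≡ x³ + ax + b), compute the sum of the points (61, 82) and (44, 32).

(82, 32)

(61, 82) + (44, 32). λ = (32 - 82)/(44 - 61) ≡ 33/66 mod 83. 66⁻¹ ≡ 39 (mod 83) since 66·39 = 2574 ≡ 1, so λ ≡ 42.
  x = λ² - 61 - 44 = 1764 - 105 ≡ 82; y = λ·(61 - 82) - 82 ≡ 32. → (82, 32)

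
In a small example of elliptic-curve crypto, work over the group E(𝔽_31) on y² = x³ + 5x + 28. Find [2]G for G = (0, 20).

(16, 9)

tangent at (0, 20): λ = (3·0² + 5)/(2·20) ≡ 5/9. 9⁻¹ ≡ 7 (mod 31), so λ ≡ 5·7 ≡ 4.
  x = λ² - 0 - 0 = 16 - 0 ≡ 16; y = λ·(0 - 16) - 20 ≡ 9. → (16, 9)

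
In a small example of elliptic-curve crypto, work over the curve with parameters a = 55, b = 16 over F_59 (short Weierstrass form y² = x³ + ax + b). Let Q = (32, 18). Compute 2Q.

tangent at (32, 18): λ = (3·32² + 55)/(2·18) ≡ 0/36. 36⁻¹ ≡ 41 (mod 59) since 36·41 = 1476 ≡ 1, so λ ≡ 0·41 ≡ 0.
  x = λ² - 32 - 32 = 0 - 64 ≡ 54; y = λ·(32 - 54) - 18 ≡ 41. → (54, 41)

(54, 41)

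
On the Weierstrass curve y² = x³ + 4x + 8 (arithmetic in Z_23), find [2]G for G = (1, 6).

(10, 6)

tangent at (1, 6): λ = (3·1² + 4)/(2·6) ≡ 7/12. 12⁻¹ ≡ 2 (mod 23), so λ ≡ 7·2 ≡ 14.
  x = λ² - 1 - 1 = 196 - 2 ≡ 10; y = λ·(1 - 10) - 6 ≡ 6. → (10, 6)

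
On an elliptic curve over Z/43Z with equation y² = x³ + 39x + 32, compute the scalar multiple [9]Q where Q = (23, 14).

Repeated addition: build up to 9Q.
2Q: tangent at (23, 14): λ = (3·23² + 39)/(2·14) ≡ 35/28. 28⁻¹ ≡ 20 (mod 43) since 28·20 = 560 ≡ 1, so λ ≡ 35·20 ≡ 12.
  x = λ² - 23 - 23 = 144 - 46 ≡ 12; y = λ·(23 - 12) - 14 ≡ 32. → (12, 32)
3Q: (12, 32) + (23, 14). λ = (14 - 32)/(23 - 12) ≡ 25/11 mod 43. 11⁻¹ ≡ 4 (mod 43), so λ ≡ 14.
  x = λ² - 12 - 23 = 196 - 35 ≡ 32; y = λ·(12 - 32) - 32 ≡ 32. → (32, 32)
4Q: (32, 32) + (23, 14). λ = (14 - 32)/(23 - 32) ≡ 25/34 mod 43. 34⁻¹ ≡ 19 (mod 43), so λ ≡ 2.
  x = λ² - 32 - 23 = 4 - 55 ≡ 35; y = λ·(32 - 35) - 32 ≡ 5. → (35, 5)
5Q: (35, 5) + (23, 14). λ = (14 - 5)/(23 - 35) ≡ 9/31 mod 43. 31⁻¹ ≡ 25 (mod 43), so λ ≡ 10.
  x = λ² - 35 - 23 = 100 - 58 ≡ 42; y = λ·(35 - 42) - 5 ≡ 11. → (42, 11)
6Q: (42, 11) + (23, 14). λ = (14 - 11)/(23 - 42) ≡ 3/24 mod 43. 24⁻¹ ≡ 9 (mod 43), so λ ≡ 27.
  x = λ² - 42 - 23 = 729 - 65 ≡ 19; y = λ·(42 - 19) - 11 ≡ 8. → (19, 8)
7Q: (19, 8) + (23, 14). λ = (14 - 8)/(23 - 19) ≡ 6/4 mod 43. 4⁻¹ ≡ 11 (mod 43) since 4·11 = 44 ≡ 1, so λ ≡ 23.
  x = λ² - 19 - 23 = 529 - 42 ≡ 14; y = λ·(19 - 14) - 8 ≡ 21. → (14, 21)
8Q: (14, 21) + (23, 14). λ = (14 - 21)/(23 - 14) ≡ 36/9 mod 43. 9⁻¹ ≡ 24 (mod 43) since 9·24 = 216 ≡ 1, so λ ≡ 4.
  x = λ² - 14 - 23 = 16 - 37 ≡ 22; y = λ·(14 - 22) - 21 ≡ 33. → (22, 33)
9Q: (22, 33) + (23, 14). λ = (14 - 33)/(23 - 22) ≡ 24/1 mod 43. 1⁻¹ ≡ 1 (mod 43) since 1·1 = 1 ≡ 1, so λ ≡ 24.
  x = λ² - 22 - 23 = 576 - 45 ≡ 15; y = λ·(22 - 15) - 33 ≡ 6. → (15, 6)

(15, 6)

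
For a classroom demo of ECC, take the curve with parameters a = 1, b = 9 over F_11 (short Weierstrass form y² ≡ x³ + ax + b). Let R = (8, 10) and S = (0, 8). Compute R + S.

(8, 10) + (0, 8). λ = (8 - 10)/(0 - 8) ≡ 9/3 mod 11. 3⁻¹ ≡ 4 (mod 11) since 3·4 = 12 ≡ 1, so λ ≡ 3.
  x = λ² - 8 - 0 = 9 - 8 ≡ 1; y = λ·(8 - 1) - 10 ≡ 0. → (1, 0)

(1, 0)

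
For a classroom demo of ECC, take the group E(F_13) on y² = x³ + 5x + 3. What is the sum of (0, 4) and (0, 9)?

The two points share x = 0 and their y-coordinates satisfy 4 + 9 ≡ 0 (mod 13), so they are inverses. Their sum is 𝒪.

O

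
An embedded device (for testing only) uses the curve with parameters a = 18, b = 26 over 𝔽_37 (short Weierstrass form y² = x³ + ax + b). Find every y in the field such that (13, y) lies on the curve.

none

x³ + 18x + 26 = 2457 ≡ 15 (mod 37).
15 is a non-residue mod 37; no y exists.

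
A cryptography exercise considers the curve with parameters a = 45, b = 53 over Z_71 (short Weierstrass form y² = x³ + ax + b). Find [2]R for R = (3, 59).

tangent at (3, 59): λ = (3·3² + 45)/(2·59) ≡ 1/47. 47⁻¹ ≡ 68 (mod 71), so λ ≡ 1·68 ≡ 68.
  x = λ² - 3 - 3 = 4624 - 6 ≡ 3; y = λ·(3 - 3) - 59 ≡ 12. → (3, 12)

(3, 12)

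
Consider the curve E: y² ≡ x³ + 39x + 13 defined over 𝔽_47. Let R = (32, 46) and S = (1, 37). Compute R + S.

(32, 46) + (1, 37). λ = (37 - 46)/(1 - 32) ≡ 38/16 mod 47. 16⁻¹ ≡ 3 (mod 47), so λ ≡ 20.
  x = λ² - 32 - 1 = 400 - 33 ≡ 38; y = λ·(32 - 38) - 46 ≡ 22. → (38, 22)

(38, 22)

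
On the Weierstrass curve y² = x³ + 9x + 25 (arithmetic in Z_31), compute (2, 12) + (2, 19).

The two points share x = 2 and their y-coordinates satisfy 12 + 19 ≡ 0 (mod 31), so they are inverses. Their sum is ∞.

O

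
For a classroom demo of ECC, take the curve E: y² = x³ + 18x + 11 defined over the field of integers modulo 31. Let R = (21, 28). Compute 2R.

tangent at (21, 28): λ = (3·21² + 18)/(2·28) ≡ 8/25. 25⁻¹ ≡ 5 (mod 31), so λ ≡ 8·5 ≡ 9.
  x = λ² - 21 - 21 = 81 - 42 ≡ 8; y = λ·(21 - 8) - 28 ≡ 27. → (8, 27)

(8, 27)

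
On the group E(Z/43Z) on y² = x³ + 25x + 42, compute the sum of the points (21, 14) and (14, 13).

(21, 14) + (14, 13). λ = (13 - 14)/(14 - 21) ≡ 42/36 mod 43. 36⁻¹ ≡ 6 (mod 43) since 36·6 = 216 ≡ 1, so λ ≡ 37.
  x = λ² - 21 - 14 = 1369 - 35 ≡ 1; y = λ·(21 - 1) - 14 ≡ 38. → (1, 38)

(1, 38)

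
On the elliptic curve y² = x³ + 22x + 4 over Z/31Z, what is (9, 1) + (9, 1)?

tangent at (9, 1): λ = (3·9² + 22)/(2·1) ≡ 17/2. 2⁻¹ ≡ 16 (mod 31), so λ ≡ 17·16 ≡ 24.
  x = λ² - 9 - 9 = 576 - 18 ≡ 0; y = λ·(9 - 0) - 1 ≡ 29. → (0, 29)

(0, 29)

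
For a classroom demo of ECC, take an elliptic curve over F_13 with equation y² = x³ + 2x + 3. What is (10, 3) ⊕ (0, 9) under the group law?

(7, 3)

(10, 3) + (0, 9). λ = (9 - 3)/(0 - 10) ≡ 6/3 mod 13. 3⁻¹ ≡ 9 (mod 13), so λ ≡ 2.
  x = λ² - 10 - 0 = 4 - 10 ≡ 7; y = λ·(10 - 7) - 3 ≡ 3. → (7, 3)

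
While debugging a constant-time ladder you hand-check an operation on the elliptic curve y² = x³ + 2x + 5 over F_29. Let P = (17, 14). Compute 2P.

(25, 7)

tangent at (17, 14): λ = (3·17² + 2)/(2·14) ≡ 28/28. 28⁻¹ ≡ 28 (mod 29), so λ ≡ 28·28 ≡ 1.
  x = λ² - 17 - 17 = 1 - 34 ≡ 25; y = λ·(17 - 25) - 14 ≡ 7. → (25, 7)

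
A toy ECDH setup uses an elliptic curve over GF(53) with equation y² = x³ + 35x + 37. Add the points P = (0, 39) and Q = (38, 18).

(0, 39) + (38, 18). λ = (18 - 39)/(38 - 0) ≡ 32/38 mod 53. 38⁻¹ ≡ 7 (mod 53), so λ ≡ 12.
  x = λ² - 0 - 38 = 144 - 38 ≡ 0; y = λ·(0 - 0) - 39 ≡ 14. → (0, 14)

(0, 14)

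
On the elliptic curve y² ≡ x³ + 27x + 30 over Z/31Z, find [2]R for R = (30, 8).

(6, 6)

tangent at (30, 8): λ = (3·30² + 27)/(2·8) ≡ 30/16. 16⁻¹ ≡ 2 (mod 31) since 16·2 = 32 ≡ 1, so λ ≡ 30·2 ≡ 29.
  x = λ² - 30 - 30 = 841 - 60 ≡ 6; y = λ·(30 - 6) - 8 ≡ 6. → (6, 6)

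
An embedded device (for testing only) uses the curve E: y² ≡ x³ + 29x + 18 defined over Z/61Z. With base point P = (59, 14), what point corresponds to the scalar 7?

(7, 36)

Double-and-add on 7 = (111)₂. Start with P = (59, 14) for the leading 1-bit.
double: tangent at (59, 14): λ = (3·59² + 29)/(2·14) ≡ 41/28. 28⁻¹ ≡ 24 (mod 61), so λ ≡ 41·24 ≡ 8.
  x = λ² - 59 - 59 = 64 - 118 ≡ 7; y = λ·(59 - 7) - 14 ≡ 36. → (7, 36)
add P: (7, 36) + (59, 14). λ = (14 - 36)/(59 - 7) ≡ 39/52 mod 61. 52⁻¹ ≡ 27 (mod 61), so λ ≡ 16.
  x = λ² - 7 - 59 = 256 - 66 ≡ 7; y = λ·(7 - 7) - 36 ≡ 25. → (7, 25)
double: tangent at (7, 25): λ = (3·7² + 29)/(2·25) ≡ 54/50. 50⁻¹ ≡ 11 (mod 61), so λ ≡ 54·11 ≡ 45.
  x = λ² - 7 - 7 = 2025 - 14 ≡ 59; y = λ·(7 - 59) - 25 ≡ 14. → (59, 14)
add P: tangent at (59, 14): λ = (3·59² + 29)/(2·14) ≡ 41/28. 28⁻¹ ≡ 24 (mod 61) since 28·24 = 672 ≡ 1, so λ ≡ 41·24 ≡ 8.
  x = λ² - 59 - 59 = 64 - 118 ≡ 7; y = λ·(59 - 7) - 14 ≡ 36. → (7, 36)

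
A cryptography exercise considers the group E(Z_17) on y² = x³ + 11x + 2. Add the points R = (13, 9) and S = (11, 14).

(13, 9) + (11, 14). λ = (14 - 9)/(11 - 13) ≡ 5/15 mod 17. 15⁻¹ ≡ 8 (mod 17), so λ ≡ 6.
  x = λ² - 13 - 11 = 36 - 24 ≡ 12; y = λ·(13 - 12) - 9 ≡ 14. → (12, 14)

(12, 14)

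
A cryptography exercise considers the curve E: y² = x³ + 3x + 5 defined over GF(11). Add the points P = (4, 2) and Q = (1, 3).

(4, 2) + (1, 3). λ = (3 - 2)/(1 - 4) ≡ 1/8 mod 11. 8⁻¹ ≡ 7 (mod 11) since 8·7 = 56 ≡ 1, so λ ≡ 7.
  x = λ² - 4 - 1 = 49 - 5 ≡ 0; y = λ·(4 - 0) - 2 ≡ 4. → (0, 4)

(0, 4)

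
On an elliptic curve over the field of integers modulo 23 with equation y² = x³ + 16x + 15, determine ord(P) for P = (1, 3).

2P: tangent at (1, 3): λ = (3·1² + 16)/(2·3) ≡ 19/6. 6⁻¹ ≡ 4 (mod 23), so λ ≡ 19·4 ≡ 7.
  x = λ² - 1 - 1 = 49 - 2 ≡ 1; y = λ·(1 - 1) - 3 ≡ 20. → (1, 20)
3P: (1, 20) + (1, 3): same x and y₁ ≡ -y₂, so the sum is O.
3P = O, so the order is 3.

3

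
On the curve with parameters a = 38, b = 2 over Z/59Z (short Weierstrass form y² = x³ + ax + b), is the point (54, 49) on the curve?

yes

y² = 49² ≡ 41; x³ + 38x + 2 = 159518 ≡ 41 (mod 59). 41 = 41.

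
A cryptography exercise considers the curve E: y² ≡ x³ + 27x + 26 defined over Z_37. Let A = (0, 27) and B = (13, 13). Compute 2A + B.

(6, 21)

First 2A:
Repeated addition: build up to 2A.
2A: tangent at (0, 27): λ = (3·0² + 27)/(2·27) ≡ 27/17. 17⁻¹ ≡ 24 (mod 37) since 17·24 = 408 ≡ 1, so λ ≡ 27·24 ≡ 19.
  x = λ² - 0 - 0 = 361 - 0 ≡ 28; y = λ·(0 - 28) - 27 ≡ 33. → (28, 33)
2A = (28, 33).
Finally 2A + B:
(28, 33) + (13, 13). λ = (13 - 33)/(13 - 28) ≡ 17/22 mod 37. 22⁻¹ ≡ 32 (mod 37), so λ ≡ 26.
  x = λ² - 28 - 13 = 676 - 41 ≡ 6; y = λ·(28 - 6) - 33 ≡ 21. → (6, 21)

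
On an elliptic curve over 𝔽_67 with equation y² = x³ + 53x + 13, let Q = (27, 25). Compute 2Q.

tangent at (27, 25): λ = (3·27² + 53)/(2·25) ≡ 29/50. 50⁻¹ ≡ 63 (mod 67) since 50·63 = 3150 ≡ 1, so λ ≡ 29·63 ≡ 18.
  x = λ² - 27 - 27 = 324 - 54 ≡ 2; y = λ·(27 - 2) - 25 ≡ 23. → (2, 23)

(2, 23)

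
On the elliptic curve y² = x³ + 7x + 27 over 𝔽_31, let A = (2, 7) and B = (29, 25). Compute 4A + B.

First 4A:
Repeated addition: build up to 4A.
2A: tangent at (2, 7): λ = (3·2² + 7)/(2·7) ≡ 19/14. 14⁻¹ ≡ 20 (mod 31) since 14·20 = 280 ≡ 1, so λ ≡ 19·20 ≡ 8.
  x = λ² - 2 - 2 = 64 - 4 ≡ 29; y = λ·(2 - 29) - 7 ≡ 25. → (29, 25)
3A: (29, 25) + (2, 7). λ = (7 - 25)/(2 - 29) ≡ 13/4 mod 31. 4⁻¹ ≡ 8 (mod 31), so λ ≡ 11.
  x = λ² - 29 - 2 = 121 - 31 ≡ 28; y = λ·(29 - 28) - 25 ≡ 17. → (28, 17)
4A: (28, 17) + (2, 7). λ = (7 - 17)/(2 - 28) ≡ 21/5 mod 31. 5⁻¹ ≡ 25 (mod 31) since 5·25 = 125 ≡ 1, so λ ≡ 29.
  x = λ² - 28 - 2 = 841 - 30 ≡ 5; y = λ·(28 - 5) - 17 ≡ 30. → (5, 30)
4A = (5, 30).
Finally 4A + B:
(5, 30) + (29, 25). λ = (25 - 30)/(29 - 5) ≡ 26/24 mod 31. 24⁻¹ ≡ 22 (mod 31) since 24·22 = 528 ≡ 1, so λ ≡ 14.
  x = λ² - 5 - 29 = 196 - 34 ≡ 7; y = λ·(5 - 7) - 30 ≡ 4. → (7, 4)

(7, 4)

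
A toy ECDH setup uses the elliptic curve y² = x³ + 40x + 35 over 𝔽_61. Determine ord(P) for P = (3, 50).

2P: tangent at (3, 50): λ = (3·3² + 40)/(2·50) ≡ 6/39. 39⁻¹ ≡ 36 (mod 61) since 39·36 = 1404 ≡ 1, so λ ≡ 6·36 ≡ 33.
  x = λ² - 3 - 3 = 1089 - 6 ≡ 46; y = λ·(3 - 46) - 50 ≡ 56. → (46, 56)
3P: (46, 56) + (3, 50). λ = (50 - 56)/(3 - 46) ≡ 55/18 mod 61. 18⁻¹ ≡ 17 (mod 61) since 18·17 = 306 ≡ 1, so λ ≡ 20.
  x = λ² - 46 - 3 = 400 - 49 ≡ 46; y = λ·(46 - 46) - 56 ≡ 5. → (46, 5)
4P: (46, 5) + (3, 50). λ = (50 - 5)/(3 - 46) ≡ 45/18 mod 61. 18⁻¹ ≡ 17 (mod 61) since 18·17 = 306 ≡ 1, so λ ≡ 33.
  x = λ² - 46 - 3 = 1089 - 49 ≡ 3; y = λ·(46 - 3) - 5 ≡ 11. → (3, 11)
5P: (3, 11) + (3, 50): same x and y₁ ≡ -y₂, so the sum is ∞.
5P = ∞, so the order is 5.

5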